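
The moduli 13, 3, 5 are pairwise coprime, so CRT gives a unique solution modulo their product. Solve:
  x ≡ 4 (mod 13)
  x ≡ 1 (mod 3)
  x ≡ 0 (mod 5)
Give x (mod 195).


Moduli 13, 3, 5 are pairwise coprime; by CRT there is a unique solution modulo M = 13 · 3 · 5 = 195.
Solve pairwise, accumulating the modulus:
  Start with x ≡ 4 (mod 13).
  Combine with x ≡ 1 (mod 3): since gcd(13, 3) = 1, we get a unique residue mod 39.
    Write x = 4 + 13·t and substitute into x ≡ 1 (mod 3): 13·t ≡ 1 − 4 = -3 (mod 3).
    Reduce coefficients mod 3: 1·t ≡ 0 (mod 3).
    So t ≡ 0 (mod 3).
    Then x = 4 + 13·0 = 4, valid modulo lcm(13, 3) = 39: x ≡ 4 (mod 39).
  Combine with x ≡ 0 (mod 5): since gcd(39, 5) = 1, we get a unique residue mod 195.
    Write x = 4 + 39·t and substitute into x ≡ 0 (mod 5): 39·t ≡ 0 − 4 = -4 (mod 5).
    Reduce coefficients mod 5: 4·t ≡ 1 (mod 5).
    The inverse of 4 mod 5 is 4 (since 4·4 = 16 = 3·5 + 1), so t ≡ 4·1 = 4 ≡ 4 (mod 5).
    Then x = 4 + 39·4 = 160, valid modulo lcm(39, 5) = 195: x ≡ 160 (mod 195).
Verify: 160 mod 13 = 4 ✓, 160 mod 3 = 1 ✓, 160 mod 5 = 0 ✓.

x ≡ 160 (mod 195).


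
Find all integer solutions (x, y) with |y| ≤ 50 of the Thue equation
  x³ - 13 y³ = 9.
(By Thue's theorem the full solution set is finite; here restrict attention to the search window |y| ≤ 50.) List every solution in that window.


The equation is x³ - 13y³ = 9. For fixed y, x³ = 13·y³ + 9, so a solution requires the RHS to be a perfect cube.
Strategy: iterate y from -50 to 50, compute RHS = 13·y³ + 9, and check whether it is a (positive or negative) perfect cube.
Check small values of y:
  y = 0: RHS = 9 is not a perfect cube.
  y = 1: RHS = 22 is not a perfect cube.
  y = -1: RHS = -4 is not a perfect cube.
  y = 2: RHS = 113 is not a perfect cube.
  y = -2: RHS = -95 is not a perfect cube.
  y = 3: RHS = 360 is not a perfect cube.
  y = -3: RHS = -342 is not a perfect cube.
Continuing the search up to |y| = 50 finds no solutions either.
No (x, y) in the scanned range satisfies the equation.

No integer solutions with |y| ≤ 50.


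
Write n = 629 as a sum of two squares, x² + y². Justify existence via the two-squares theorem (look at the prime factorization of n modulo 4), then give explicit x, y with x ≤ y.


Step 1: Factor n = 629 = 17 · 37.
Step 2: Check the mod-4 condition on each prime factor: 17 ≡ 1 (mod 4), exponent 1; 37 ≡ 1 (mod 4), exponent 1.
All primes ≡ 3 (mod 4) appear to even exponent (or don't appear), so by the two-squares theorem n IS expressible as a sum of two squares.
Step 3: Build a representation. Here n = 17 · 37 is a product of primes ≡ 1 (mod 4). Each prime p ≡ 1 (mod 4) is itself a sum of two squares; find a² by testing p − a² for a perfect square:
  17: 17 − 1² = 16 = 4² ⇒ 17 = 1² + 4².
  37: 37 − 1² = 36 = 6² ⇒ 37 = 1² + 6².
  Combine using the Brahmagupta–Fibonacci identity (a² + b²)(c² + d²) = (ac − bd)² + (ad + bc)² = (ac + bd)² + (ad − bc)²:
  17 · 37 = 629: from (1² + 4²)(1² + 6²), take (1·1 − 4·6, 1·6 + 4·1) = (1 − 24, 6 + 4) = (-23, 10); dropping signs (only squares matter) gives (23, 10); check 23² + 10² = 529 + 100 = 629 ✓.
Step 4: Order so x ≤ y and verify: 10² + 23² = 100 + 529 = 629 = n. ✓

n = 629 = 10² + 23² (one valid representation with x ≤ y).


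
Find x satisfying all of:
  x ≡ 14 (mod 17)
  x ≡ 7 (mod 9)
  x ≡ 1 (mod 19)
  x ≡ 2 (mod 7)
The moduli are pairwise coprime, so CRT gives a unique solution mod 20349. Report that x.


Product of moduli M = 17 · 9 · 19 · 7 = 20349.
Merge one congruence at a time:
  Start: x ≡ 14 (mod 17).
  Combine with x ≡ 7 (mod 9); new modulus lcm = 153.
    Write x = 14 + 17·t and substitute into x ≡ 7 (mod 9): 17·t ≡ 7 − 14 = -7 (mod 9).
    Reduce coefficients mod 9: 8·t ≡ 2 (mod 9).
    The inverse of 8 mod 9 is 8 (since 8·8 = 64 = 7·9 + 1), so t ≡ 8·2 = 16 ≡ 7 (mod 9).
    Then x = 14 + 17·7 = 133, valid modulo lcm(17, 9) = 153: x ≡ 133 (mod 153).
  Combine with x ≡ 1 (mod 19); new modulus lcm = 2907.
    Write x = 133 + 153·t and substitute into x ≡ 1 (mod 19): 153·t ≡ 1 − 133 = -132 (mod 19).
    Reduce coefficients mod 19: 1·t ≡ 1 (mod 19).
    So t ≡ 1 (mod 19).
    Then x = 133 + 153·1 = 286, valid modulo lcm(153, 19) = 2907: x ≡ 286 (mod 2907).
  Combine with x ≡ 2 (mod 7); new modulus lcm = 20349.
    Write x = 286 + 2907·t and substitute into x ≡ 2 (mod 7): 2907·t ≡ 2 − 286 = -284 (mod 7).
    Reduce coefficients mod 7: 2·t ≡ 3 (mod 7).
    The inverse of 2 mod 7 is 4 (since 2·4 = 8 = 1·7 + 1), so t ≡ 4·3 = 12 ≡ 5 (mod 7).
    Then x = 286 + 2907·5 = 14821, valid modulo lcm(2907, 7) = 20349: x ≡ 14821 (mod 20349).
Verify against each original: 14821 mod 17 = 14, 14821 mod 9 = 7, 14821 mod 19 = 1, 14821 mod 7 = 2.

x ≡ 14821 (mod 20349).


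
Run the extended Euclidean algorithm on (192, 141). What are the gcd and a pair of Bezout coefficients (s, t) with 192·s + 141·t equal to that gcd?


Euclidean algorithm on (192, 141) — divide until remainder is 0:
  192 = 1 · 141 + 51
  141 = 2 · 51 + 39
  51 = 1 · 39 + 12
  39 = 3 · 12 + 3
  12 = 4 · 3 + 0
gcd(192, 141) = 3.
Track Bezout coefficients alongside the remainders: start with r₀ = 192 = a·1 + b·0 (s = 1, t = 0) and r₁ = 141 = a·0 + b·1 (s = 0, t = 1); each new remainder r_{k+1} = r_{k-1} − q_k·r_k inherits s_{k+1} = s_{k-1} − q_k·s_k, t_{k+1} = t_{k-1} − q_k·t_k, so r_k = a·s_k + b·t_k at every step:
  q = 1: r = 51, s = 1 − 1·0 = 1, t = 0 − 1·1 = -1  (check: 192·1 + 141·(-1) = 51)
  q = 2: r = 39, s = 0 − 2·1 = -2, t = 1 − 2·(-1) = 3  (check: 192·(-2) + 141·3 = 39)
  q = 1: r = 12, s = 1 − 1·(-2) = 3, t = -1 − 1·3 = -4  (check: 192·3 + 141·(-4) = 12)
  q = 3: r = 3, s = -2 − 3·3 = -11, t = 3 − 3·(-4) = 15  (check: 192·(-11) + 141·15 = 3)
The row with r = 3 (the gcd) gives the Bezout coefficients s = -11, t = 15.
Result: 192 · (-11) + 141 · (15) = 3.

gcd(192, 141) = 3; s = -11, t = 15 (check: 192·(-11) + 141·15 = 3).


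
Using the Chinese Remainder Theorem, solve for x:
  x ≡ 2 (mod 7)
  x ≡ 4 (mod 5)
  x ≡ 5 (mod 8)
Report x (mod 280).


Moduli 7, 5, 8 are pairwise coprime; by CRT there is a unique solution modulo M = 7 · 5 · 8 = 280.
Solve pairwise, accumulating the modulus:
  Start with x ≡ 2 (mod 7).
  Combine with x ≡ 4 (mod 5): since gcd(7, 5) = 1, we get a unique residue mod 35.
    Write x = 2 + 7·t and substitute into x ≡ 4 (mod 5): 7·t ≡ 4 − 2 = 2 (mod 5).
    Reduce coefficients mod 5: 2·t ≡ 2 (mod 5).
    The inverse of 2 mod 5 is 3 (since 2·3 = 6 = 1·5 + 1), so t ≡ 3·2 = 6 ≡ 1 (mod 5).
    Then x = 2 + 7·1 = 9, valid modulo lcm(7, 5) = 35: x ≡ 9 (mod 35).
  Combine with x ≡ 5 (mod 8): since gcd(35, 8) = 1, we get a unique residue mod 280.
    Write x = 9 + 35·t and substitute into x ≡ 5 (mod 8): 35·t ≡ 5 − 9 = -4 (mod 8).
    Reduce coefficients mod 8: 3·t ≡ 4 (mod 8).
    The inverse of 3 mod 8 is 3 (since 3·3 = 9 = 1·8 + 1), so t ≡ 3·4 = 12 ≡ 4 (mod 8).
    Then x = 9 + 35·4 = 149, valid modulo lcm(35, 8) = 280: x ≡ 149 (mod 280).
Verify: 149 mod 7 = 2 ✓, 149 mod 5 = 4 ✓, 149 mod 8 = 5 ✓.

x ≡ 149 (mod 280).


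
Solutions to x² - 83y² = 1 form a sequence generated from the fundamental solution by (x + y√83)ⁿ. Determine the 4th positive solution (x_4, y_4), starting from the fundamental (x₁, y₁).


Step 1: Find the fundamental solution (x₁, y₁) of x² - 83y² = 1.
  Expand √83 as a continued fraction. a₀ = ⌊√83⌋ = 9; iterate m_{k+1} = d_k·a_k − m_k, d_{k+1} = (83 − m_{k+1}²)/d_k, a_{k+1} = ⌊(a₀ + m_{k+1})/d_{k+1}⌋ (starting m₀ = 0, d₀ = 1), with convergents p_k = a_k·p_{k-1} + p_{k-2}, q_k = a_k·q_{k-1} + q_{k-2} (p₋₁ = 1, q₋₁ = 0):
  k = 0: a₀ = 9; p₀/q₀ = 9/1; p₀² − 83·q₀² = 81 − 83 = -2.
  k = 1: m = 9, d = 2, a = ⌊(9 + 9)/2⌋ = 9; p/q = (9·9 + 1)/(9·1 + 0) = 82/9; p² − 83·q² = 6724 − 6723 = 1.
  The first convergent with p² − 83·q² = 1 gives the fundamental solution (x₁, y₁) = (82, 9).
Step 2: Apply the recurrence (x_{n+1}, y_{n+1}) = (x₁x_n + 83y₁y_n, x₁y_n + y₁x_n) repeatedly.
  From (x_1, y_1) = (82, 9): x_2 = 82·82 + 83·9·9 = 13447; y_2 = 82·9 + 9·82 = 1476.
  From (x_2, y_2) = (13447, 1476): x_3 = 82·13447 + 83·9·1476 = 2205226; y_3 = 82·1476 + 9·13447 = 242055.
  From (x_3, y_3) = (2205226, 242055): x_4 = 82·2205226 + 83·9·242055 = 361643617; y_4 = 82·242055 + 9·2205226 = 39695544.
Step 3: Verify x_4² - 83·y_4² = 130786105716842689 - 130786105716842688 = 1 (should be 1). ✓

(x_1, y_1) = (82, 9); (x_4, y_4) = (361643617, 39695544).


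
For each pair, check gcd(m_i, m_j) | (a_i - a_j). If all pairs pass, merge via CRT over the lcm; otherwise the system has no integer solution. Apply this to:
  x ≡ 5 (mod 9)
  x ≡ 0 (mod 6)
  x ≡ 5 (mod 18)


Moduli 9, 6, 18 are not pairwise coprime, so CRT works modulo lcm(m_i) when all pairwise compatibility conditions hold.
Pairwise compatibility: gcd(m_i, m_j) must divide a_i - a_j for every pair.
Merge one congruence at a time:
  Start: x ≡ 5 (mod 9).
  Combine with x ≡ 0 (mod 6): gcd(9, 6) = 3, and 0 - 5 = -5 is NOT divisible by 3.
    ⇒ system is inconsistent (no integer solution).

No solution (the system is inconsistent).


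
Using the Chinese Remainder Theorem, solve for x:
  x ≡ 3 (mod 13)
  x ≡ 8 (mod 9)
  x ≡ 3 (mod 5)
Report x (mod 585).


Moduli 13, 9, 5 are pairwise coprime; by CRT there is a unique solution modulo M = 13 · 9 · 5 = 585.
Solve pairwise, accumulating the modulus:
  Start with x ≡ 3 (mod 13).
  Combine with x ≡ 8 (mod 9): since gcd(13, 9) = 1, we get a unique residue mod 117.
    Write x = 3 + 13·t and substitute into x ≡ 8 (mod 9): 13·t ≡ 8 − 3 = 5 (mod 9).
    Reduce coefficients mod 9: 4·t ≡ 5 (mod 9).
    The inverse of 4 mod 9 is 7 (since 4·7 = 28 = 3·9 + 1), so t ≡ 7·5 = 35 ≡ 8 (mod 9).
    Then x = 3 + 13·8 = 107, valid modulo lcm(13, 9) = 117: x ≡ 107 (mod 117).
  Combine with x ≡ 3 (mod 5): since gcd(117, 5) = 1, we get a unique residue mod 585.
    Write x = 107 + 117·t and substitute into x ≡ 3 (mod 5): 117·t ≡ 3 − 107 = -104 (mod 5).
    Reduce coefficients mod 5: 2·t ≡ 1 (mod 5).
    The inverse of 2 mod 5 is 3 (since 2·3 = 6 = 1·5 + 1), so t ≡ 3·1 = 3 ≡ 3 (mod 5).
    Then x = 107 + 117·3 = 458, valid modulo lcm(117, 5) = 585: x ≡ 458 (mod 585).
Verify: 458 mod 13 = 3 ✓, 458 mod 9 = 8 ✓, 458 mod 5 = 3 ✓.

x ≡ 458 (mod 585).


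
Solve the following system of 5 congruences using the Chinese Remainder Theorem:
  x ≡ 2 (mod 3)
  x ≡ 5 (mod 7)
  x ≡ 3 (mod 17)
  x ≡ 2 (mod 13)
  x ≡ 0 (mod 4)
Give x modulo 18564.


Product of moduli M = 3 · 7 · 17 · 13 · 4 = 18564.
Merge one congruence at a time:
  Start: x ≡ 2 (mod 3).
  Combine with x ≡ 5 (mod 7); new modulus lcm = 21.
    Write x = 2 + 3·t and substitute into x ≡ 5 (mod 7): 3·t ≡ 5 − 2 = 3 (mod 7).
    The inverse of 3 mod 7 is 5 (since 3·5 = 15 = 2·7 + 1), so t ≡ 5·3 = 15 ≡ 1 (mod 7).
    Then x = 2 + 3·1 = 5, valid modulo lcm(3, 7) = 21: x ≡ 5 (mod 21).
  Combine with x ≡ 3 (mod 17); new modulus lcm = 357.
    Write x = 5 + 21·t and substitute into x ≡ 3 (mod 17): 21·t ≡ 3 − 5 = -2 (mod 17).
    Reduce coefficients mod 17: 4·t ≡ 15 (mod 17).
    The inverse of 4 mod 17 is 13 (since 4·13 = 52 = 3·17 + 1), so t ≡ 13·15 = 195 ≡ 8 (mod 17).
    Then x = 5 + 21·8 = 173, valid modulo lcm(21, 17) = 357: x ≡ 173 (mod 357).
  Combine with x ≡ 2 (mod 13); new modulus lcm = 4641.
    Write x = 173 + 357·t and substitute into x ≡ 2 (mod 13): 357·t ≡ 2 − 173 = -171 (mod 13).
    Reduce coefficients mod 13: 6·t ≡ 11 (mod 13).
    The inverse of 6 mod 13 is 11 (since 6·11 = 66 = 5·13 + 1), so t ≡ 11·11 = 121 ≡ 4 (mod 13).
    Then x = 173 + 357·4 = 1601, valid modulo lcm(357, 13) = 4641: x ≡ 1601 (mod 4641).
  Combine with x ≡ 0 (mod 4); new modulus lcm = 18564.
    Write x = 1601 + 4641·t and substitute into x ≡ 0 (mod 4): 4641·t ≡ 0 − 1601 = -1601 (mod 4).
    Reduce coefficients mod 4: 1·t ≡ 3 (mod 4).
    So t ≡ 3 (mod 4).
    Then x = 1601 + 4641·3 = 15524, valid modulo lcm(4641, 4) = 18564: x ≡ 15524 (mod 18564).
Verify against each original: 15524 mod 3 = 2, 15524 mod 7 = 5, 15524 mod 17 = 3, 15524 mod 13 = 2, 15524 mod 4 = 0.

x ≡ 15524 (mod 18564).


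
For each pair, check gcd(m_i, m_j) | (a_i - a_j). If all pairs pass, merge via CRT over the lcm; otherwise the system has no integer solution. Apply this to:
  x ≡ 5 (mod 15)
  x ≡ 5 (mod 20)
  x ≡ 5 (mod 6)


Moduli 15, 20, 6 are not pairwise coprime, so CRT works modulo lcm(m_i) when all pairwise compatibility conditions hold.
Pairwise compatibility: gcd(m_i, m_j) must divide a_i - a_j for every pair.
Merge one congruence at a time:
  Start: x ≡ 5 (mod 15).
  Combine with x ≡ 5 (mod 20): gcd(15, 20) = 5; 5 - 5 = 0, which IS divisible by 5, so compatible.
    Write x = 5 + 15·t and substitute into x ≡ 5 (mod 20): 15·t ≡ 5 − 5 = 0 (mod 20).
    Divide the congruence (and modulus) by g = 5: 3·t ≡ 0 (mod 4).
    The inverse of 3 mod 4 is 3 (since 3·3 = 9 = 2·4 + 1), so t ≡ 3·0 = 0 ≡ 0 (mod 4).
    Then x = 5 + 15·0 = 5, valid modulo lcm(15, 20) = 60: x ≡ 5 (mod 60).
  Combine with x ≡ 5 (mod 6): gcd(60, 6) = 6; 5 - 5 = 0, which IS divisible by 6, so compatible.
    Write x = 5 + 60·t and substitute into x ≡ 5 (mod 6): 60·t ≡ 5 − 5 = 0 (mod 6).
    Divide the congruence (and modulus) by g = 6: 10·t ≡ 0 (mod 1).
    Modulo 1 every t works; take t = 0.
    Then x = 5 + 60·0 = 5, valid modulo lcm(60, 6) = 60: x ≡ 5 (mod 60).
Verify: 5 mod 15 = 5, 5 mod 20 = 5, 5 mod 6 = 5.

x ≡ 5 (mod 60).


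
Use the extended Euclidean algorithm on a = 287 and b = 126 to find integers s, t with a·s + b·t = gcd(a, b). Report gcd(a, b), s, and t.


Euclidean algorithm on (287, 126) — divide until remainder is 0:
  287 = 2 · 126 + 35
  126 = 3 · 35 + 21
  35 = 1 · 21 + 14
  21 = 1 · 14 + 7
  14 = 2 · 7 + 0
gcd(287, 126) = 7.
Track Bezout coefficients alongside the remainders: start with r₀ = 287 = a·1 + b·0 (s = 1, t = 0) and r₁ = 126 = a·0 + b·1 (s = 0, t = 1); each new remainder r_{k+1} = r_{k-1} − q_k·r_k inherits s_{k+1} = s_{k-1} − q_k·s_k, t_{k+1} = t_{k-1} − q_k·t_k, so r_k = a·s_k + b·t_k at every step:
  q = 2: r = 35, s = 1 − 2·0 = 1, t = 0 − 2·1 = -2  (check: 287·1 + 126·(-2) = 35)
  q = 3: r = 21, s = 0 − 3·1 = -3, t = 1 − 3·(-2) = 7  (check: 287·(-3) + 126·7 = 21)
  q = 1: r = 14, s = 1 − 1·(-3) = 4, t = -2 − 1·7 = -9  (check: 287·4 + 126·(-9) = 14)
  q = 1: r = 7, s = -3 − 1·4 = -7, t = 7 − 1·(-9) = 16  (check: 287·(-7) + 126·16 = 7)
The row with r = 7 (the gcd) gives the Bezout coefficients s = -7, t = 16.
Result: 287 · (-7) + 126 · (16) = 7.

gcd(287, 126) = 7; s = -7, t = 16 (check: 287·(-7) + 126·16 = 7).


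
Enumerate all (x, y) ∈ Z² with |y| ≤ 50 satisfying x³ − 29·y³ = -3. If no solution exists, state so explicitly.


The equation is x³ - 29y³ = -3. For fixed y, x³ = 29·y³ − 3, so a solution requires the RHS to be a perfect cube.
Strategy: iterate y from -50 to 50, compute RHS = 29·y³ − 3, and check whether it is a (positive or negative) perfect cube.
Check small values of y:
  y = 0: RHS = -3 is not a perfect cube.
  y = 1: RHS = 26 is not a perfect cube.
  y = -1: RHS = -32 is not a perfect cube.
  y = 2: RHS = 229 is not a perfect cube.
  y = -2: RHS = -235 is not a perfect cube.
  y = 3: RHS = 780 is not a perfect cube.
  y = -3: RHS = -786 is not a perfect cube.
Continuing the search up to |y| = 50 finds no solutions either.
No (x, y) in the scanned range satisfies the equation.

No integer solutions with |y| ≤ 50.


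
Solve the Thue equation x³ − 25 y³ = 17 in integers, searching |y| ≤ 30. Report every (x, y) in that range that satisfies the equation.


The equation is x³ - 25y³ = 17. For fixed y, x³ = 25·y³ + 17, so a solution requires the RHS to be a perfect cube.
Strategy: iterate y from -30 to 30, compute RHS = 25·y³ + 17, and check whether it is a (positive or negative) perfect cube.
Check small values of y:
  y = 0: RHS = 17 is not a perfect cube.
  y = 1: RHS = 42 is not a perfect cube.
  y = -1: RHS = -8 = (-2)³ ⇒ x = -2 works.
  y = 2: RHS = 217 is not a perfect cube.
  y = -2: RHS = -183 is not a perfect cube.
  y = 3: RHS = 692 is not a perfect cube.
  y = -3: RHS = -658 is not a perfect cube.
Continuing the search up to |y| = 30 finds no further solutions beyond those listed.
Collected solutions: (-2, -1).

Solutions (with |y| ≤ 30): (-2, -1).


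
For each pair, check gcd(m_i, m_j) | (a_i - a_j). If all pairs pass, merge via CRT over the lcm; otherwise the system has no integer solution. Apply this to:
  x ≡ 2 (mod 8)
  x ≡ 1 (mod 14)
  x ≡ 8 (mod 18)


Moduli 8, 14, 18 are not pairwise coprime, so CRT works modulo lcm(m_i) when all pairwise compatibility conditions hold.
Pairwise compatibility: gcd(m_i, m_j) must divide a_i - a_j for every pair.
Merge one congruence at a time:
  Start: x ≡ 2 (mod 8).
  Combine with x ≡ 1 (mod 14): gcd(8, 14) = 2, and 1 - 2 = -1 is NOT divisible by 2.
    ⇒ system is inconsistent (no integer solution).

No solution (the system is inconsistent).


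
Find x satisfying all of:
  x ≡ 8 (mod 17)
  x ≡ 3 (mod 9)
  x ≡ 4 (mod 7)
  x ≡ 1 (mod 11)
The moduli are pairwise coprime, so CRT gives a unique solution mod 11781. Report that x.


Product of moduli M = 17 · 9 · 7 · 11 = 11781.
Merge one congruence at a time:
  Start: x ≡ 8 (mod 17).
  Combine with x ≡ 3 (mod 9); new modulus lcm = 153.
    Write x = 8 + 17·t and substitute into x ≡ 3 (mod 9): 17·t ≡ 3 − 8 = -5 (mod 9).
    Reduce coefficients mod 9: 8·t ≡ 4 (mod 9).
    The inverse of 8 mod 9 is 8 (since 8·8 = 64 = 7·9 + 1), so t ≡ 8·4 = 32 ≡ 5 (mod 9).
    Then x = 8 + 17·5 = 93, valid modulo lcm(17, 9) = 153: x ≡ 93 (mod 153).
  Combine with x ≡ 4 (mod 7); new modulus lcm = 1071.
    Write x = 93 + 153·t and substitute into x ≡ 4 (mod 7): 153·t ≡ 4 − 93 = -89 (mod 7).
    Reduce coefficients mod 7: 6·t ≡ 2 (mod 7).
    The inverse of 6 mod 7 is 6 (since 6·6 = 36 = 5·7 + 1), so t ≡ 6·2 = 12 ≡ 5 (mod 7).
    Then x = 93 + 153·5 = 858, valid modulo lcm(153, 7) = 1071: x ≡ 858 (mod 1071).
  Combine with x ≡ 1 (mod 11); new modulus lcm = 11781.
    Write x = 858 + 1071·t and substitute into x ≡ 1 (mod 11): 1071·t ≡ 1 − 858 = -857 (mod 11).
    Reduce coefficients mod 11: 4·t ≡ 1 (mod 11).
    The inverse of 4 mod 11 is 3 (since 4·3 = 12 = 1·11 + 1), so t ≡ 3·1 = 3 ≡ 3 (mod 11).
    Then x = 858 + 1071·3 = 4071, valid modulo lcm(1071, 11) = 11781: x ≡ 4071 (mod 11781).
Verify against each original: 4071 mod 17 = 8, 4071 mod 9 = 3, 4071 mod 7 = 4, 4071 mod 11 = 1.

x ≡ 4071 (mod 11781).


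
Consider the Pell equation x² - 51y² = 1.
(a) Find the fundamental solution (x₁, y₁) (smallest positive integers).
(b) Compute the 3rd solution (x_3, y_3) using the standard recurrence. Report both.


Step 1: Find the fundamental solution (x₁, y₁) of x² - 51y² = 1.
  Expand √51 as a continued fraction. a₀ = ⌊√51⌋ = 7; iterate m_{k+1} = d_k·a_k − m_k, d_{k+1} = (51 − m_{k+1}²)/d_k, a_{k+1} = ⌊(a₀ + m_{k+1})/d_{k+1}⌋ (starting m₀ = 0, d₀ = 1), with convergents p_k = a_k·p_{k-1} + p_{k-2}, q_k = a_k·q_{k-1} + q_{k-2} (p₋₁ = 1, q₋₁ = 0):
  k = 0: a₀ = 7; p₀/q₀ = 7/1; p₀² − 51·q₀² = 49 − 51 = -2.
  k = 1: m = 7, d = 2, a = ⌊(7 + 7)/2⌋ = 7; p/q = (7·7 + 1)/(7·1 + 0) = 50/7; p² − 51·q² = 2500 − 2499 = 1.
  The first convergent with p² − 51·q² = 1 gives the fundamental solution (x₁, y₁) = (50, 7).
Step 2: Apply the recurrence (x_{n+1}, y_{n+1}) = (x₁x_n + 51y₁y_n, x₁y_n + y₁x_n) repeatedly.
  From (x_1, y_1) = (50, 7): x_2 = 50·50 + 51·7·7 = 4999; y_2 = 50·7 + 7·50 = 700.
  From (x_2, y_2) = (4999, 700): x_3 = 50·4999 + 51·7·700 = 499850; y_3 = 50·700 + 7·4999 = 69993.
Step 3: Verify x_3² - 51·y_3² = 249850022500 - 249850022499 = 1 (should be 1). ✓

(x_1, y_1) = (50, 7); (x_3, y_3) = (499850, 69993).


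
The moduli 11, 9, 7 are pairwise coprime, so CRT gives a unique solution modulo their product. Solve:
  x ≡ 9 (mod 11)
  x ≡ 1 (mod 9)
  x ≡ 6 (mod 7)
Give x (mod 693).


Moduli 11, 9, 7 are pairwise coprime; by CRT there is a unique solution modulo M = 11 · 9 · 7 = 693.
Solve pairwise, accumulating the modulus:
  Start with x ≡ 9 (mod 11).
  Combine with x ≡ 1 (mod 9): since gcd(11, 9) = 1, we get a unique residue mod 99.
    Write x = 9 + 11·t and substitute into x ≡ 1 (mod 9): 11·t ≡ 1 − 9 = -8 (mod 9).
    Reduce coefficients mod 9: 2·t ≡ 1 (mod 9).
    The inverse of 2 mod 9 is 5 (since 2·5 = 10 = 1·9 + 1), so t ≡ 5·1 = 5 ≡ 5 (mod 9).
    Then x = 9 + 11·5 = 64, valid modulo lcm(11, 9) = 99: x ≡ 64 (mod 99).
  Combine with x ≡ 6 (mod 7): since gcd(99, 7) = 1, we get a unique residue mod 693.
    Write x = 64 + 99·t and substitute into x ≡ 6 (mod 7): 99·t ≡ 6 − 64 = -58 (mod 7).
    Reduce coefficients mod 7: 1·t ≡ 5 (mod 7).
    So t ≡ 5 (mod 7).
    Then x = 64 + 99·5 = 559, valid modulo lcm(99, 7) = 693: x ≡ 559 (mod 693).
Verify: 559 mod 11 = 9 ✓, 559 mod 9 = 1 ✓, 559 mod 7 = 6 ✓.

x ≡ 559 (mod 693).


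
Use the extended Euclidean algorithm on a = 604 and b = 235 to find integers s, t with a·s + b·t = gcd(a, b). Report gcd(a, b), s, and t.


Euclidean algorithm on (604, 235) — divide until remainder is 0:
  604 = 2 · 235 + 134
  235 = 1 · 134 + 101
  134 = 1 · 101 + 33
  101 = 3 · 33 + 2
  33 = 16 · 2 + 1
  2 = 2 · 1 + 0
gcd(604, 235) = 1.
Track Bezout coefficients alongside the remainders: start with r₀ = 604 = a·1 + b·0 (s = 1, t = 0) and r₁ = 235 = a·0 + b·1 (s = 0, t = 1); each new remainder r_{k+1} = r_{k-1} − q_k·r_k inherits s_{k+1} = s_{k-1} − q_k·s_k, t_{k+1} = t_{k-1} − q_k·t_k, so r_k = a·s_k + b·t_k at every step:
  q = 2: r = 134, s = 1 − 2·0 = 1, t = 0 − 2·1 = -2  (check: 604·1 + 235·(-2) = 134)
  q = 1: r = 101, s = 0 − 1·1 = -1, t = 1 − 1·(-2) = 3  (check: 604·(-1) + 235·3 = 101)
  q = 1: r = 33, s = 1 − 1·(-1) = 2, t = -2 − 1·3 = -5  (check: 604·2 + 235·(-5) = 33)
  q = 3: r = 2, s = -1 − 3·2 = -7, t = 3 − 3·(-5) = 18  (check: 604·(-7) + 235·18 = 2)
  q = 16: r = 1, s = 2 − 16·(-7) = 114, t = -5 − 16·18 = -293  (check: 604·114 + 235·(-293) = 1)
The row with r = 1 (the gcd) gives the Bezout coefficients s = 114, t = -293.
Result: 604 · (114) + 235 · (-293) = 1.

gcd(604, 235) = 1; s = 114, t = -293 (check: 604·114 + 235·(-293) = 1).


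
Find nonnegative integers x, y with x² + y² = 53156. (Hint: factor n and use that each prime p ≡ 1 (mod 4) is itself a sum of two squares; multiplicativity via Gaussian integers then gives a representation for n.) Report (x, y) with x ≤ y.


Step 1: Factor n = 53156 = 2^2 · 97 · 137.
Step 2: Check the mod-4 condition on each prime factor: 2 = 2 (special); 97 ≡ 1 (mod 4), exponent 1; 137 ≡ 1 (mod 4), exponent 1.
All primes ≡ 3 (mod 4) appear to even exponent (or don't appear), so by the two-squares theorem n IS expressible as a sum of two squares.
Step 3: Build a representation. Group n = k² · m with k = 2 and m = 97 · 137 = 13289 (a product of primes ≡ 1 (mod 4)); a representation of m scales to one of n via (k·x)² + (k·y)² = k²(x² + y²). Each prime p ≡ 1 (mod 4) is itself a sum of two squares; find a² by testing p − a² for a perfect square:
  97: 97 − 1² = 96, 97 − 2² = 93, 97 − 3² = 88, 97 − 4² = 81 = 9² ⇒ 97 = 4² + 9².
  137: 137 − 1² = 136, 137 − 2² = 133, 137 − 3² = 128, 137 − 4² = 121 = 11² ⇒ 137 = 4² + 11².
  Combine using the Brahmagupta–Fibonacci identity (a² + b²)(c² + d²) = (ac − bd)² + (ad + bc)² = (ac + bd)² + (ad − bc)²:
  97 · 137 = 13289: from (4² + 9²)(4² + 11²), take (4·4 − 9·11, 4·11 + 9·4) = (16 − 99, 44 + 36) = (-83, 80); dropping signs (only squares matter) gives (83, 80); check 83² + 80² = 6889 + 6400 = 13289 ✓.
  Scale by k = 2: (2·83, 2·80) = (166, 160).
Step 4: Order so x ≤ y and verify: 160² + 166² = 25600 + 27556 = 53156 = n. ✓

n = 53156 = 160² + 166² (one valid representation with x ≤ y).


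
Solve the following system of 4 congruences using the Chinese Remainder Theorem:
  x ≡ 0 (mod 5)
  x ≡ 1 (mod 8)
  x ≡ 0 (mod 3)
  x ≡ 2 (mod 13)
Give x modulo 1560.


Product of moduli M = 5 · 8 · 3 · 13 = 1560.
Merge one congruence at a time:
  Start: x ≡ 0 (mod 5).
  Combine with x ≡ 1 (mod 8); new modulus lcm = 40.
    Write x = 0 + 5·t and substitute into x ≡ 1 (mod 8): 5·t ≡ 1 − 0 = 1 (mod 8).
    The inverse of 5 mod 8 is 5 (since 5·5 = 25 = 3·8 + 1), so t ≡ 5·1 = 5 ≡ 5 (mod 8).
    Then x = 0 + 5·5 = 25, valid modulo lcm(5, 8) = 40: x ≡ 25 (mod 40).
  Combine with x ≡ 0 (mod 3); new modulus lcm = 120.
    Write x = 25 + 40·t and substitute into x ≡ 0 (mod 3): 40·t ≡ 0 − 25 = -25 (mod 3).
    Reduce coefficients mod 3: 1·t ≡ 2 (mod 3).
    So t ≡ 2 (mod 3).
    Then x = 25 + 40·2 = 105, valid modulo lcm(40, 3) = 120: x ≡ 105 (mod 120).
  Combine with x ≡ 2 (mod 13); new modulus lcm = 1560.
    Write x = 105 + 120·t and substitute into x ≡ 2 (mod 13): 120·t ≡ 2 − 105 = -103 (mod 13).
    Reduce coefficients mod 13: 3·t ≡ 1 (mod 13).
    The inverse of 3 mod 13 is 9 (since 3·9 = 27 = 2·13 + 1), so t ≡ 9·1 = 9 ≡ 9 (mod 13).
    Then x = 105 + 120·9 = 1185, valid modulo lcm(120, 13) = 1560: x ≡ 1185 (mod 1560).
Verify against each original: 1185 mod 5 = 0, 1185 mod 8 = 1, 1185 mod 3 = 0, 1185 mod 13 = 2.

x ≡ 1185 (mod 1560).


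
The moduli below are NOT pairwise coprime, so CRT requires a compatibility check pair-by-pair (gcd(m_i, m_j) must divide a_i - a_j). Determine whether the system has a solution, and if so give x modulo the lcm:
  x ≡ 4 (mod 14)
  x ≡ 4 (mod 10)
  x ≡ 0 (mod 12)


Moduli 14, 10, 12 are not pairwise coprime, so CRT works modulo lcm(m_i) when all pairwise compatibility conditions hold.
Pairwise compatibility: gcd(m_i, m_j) must divide a_i - a_j for every pair.
Merge one congruence at a time:
  Start: x ≡ 4 (mod 14).
  Combine with x ≡ 4 (mod 10): gcd(14, 10) = 2; 4 - 4 = 0, which IS divisible by 2, so compatible.
    Write x = 4 + 14·t and substitute into x ≡ 4 (mod 10): 14·t ≡ 4 − 4 = 0 (mod 10).
    Divide the congruence (and modulus) by g = 2: 7·t ≡ 0 (mod 5).
    Reduce coefficients mod 5: 2·t ≡ 0 (mod 5).
    The inverse of 2 mod 5 is 3 (since 2·3 = 6 = 1·5 + 1), so t ≡ 3·0 = 0 ≡ 0 (mod 5).
    Then x = 4 + 14·0 = 4, valid modulo lcm(14, 10) = 70: x ≡ 4 (mod 70).
  Combine with x ≡ 0 (mod 12): gcd(70, 12) = 2; 0 - 4 = -4, which IS divisible by 2, so compatible.
    Write x = 4 + 70·t and substitute into x ≡ 0 (mod 12): 70·t ≡ 0 − 4 = -4 (mod 12).
    Divide the congruence (and modulus) by g = 2: 35·t ≡ -2 (mod 6).
    Reduce coefficients mod 6: 5·t ≡ 4 (mod 6).
    The inverse of 5 mod 6 is 5 (since 5·5 = 25 = 4·6 + 1), so t ≡ 5·4 = 20 ≡ 2 (mod 6).
    Then x = 4 + 70·2 = 144, valid modulo lcm(70, 12) = 420: x ≡ 144 (mod 420).
Verify: 144 mod 14 = 4, 144 mod 10 = 4, 144 mod 12 = 0.

x ≡ 144 (mod 420).


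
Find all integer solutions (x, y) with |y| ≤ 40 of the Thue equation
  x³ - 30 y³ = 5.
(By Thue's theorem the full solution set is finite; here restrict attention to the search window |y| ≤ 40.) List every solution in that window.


The equation is x³ - 30y³ = 5. For fixed y, x³ = 30·y³ + 5, so a solution requires the RHS to be a perfect cube.
Strategy: iterate y from -40 to 40, compute RHS = 30·y³ + 5, and check whether it is a (positive or negative) perfect cube.
Check small values of y:
  y = 0: RHS = 5 is not a perfect cube.
  y = 1: RHS = 35 is not a perfect cube.
  y = -1: RHS = -25 is not a perfect cube.
  y = 2: RHS = 245 is not a perfect cube.
  y = -2: RHS = -235 is not a perfect cube.
  y = 3: RHS = 815 is not a perfect cube.
  y = -3: RHS = -805 is not a perfect cube.
Continuing the search up to |y| = 40 finds no solutions either.
No (x, y) in the scanned range satisfies the equation.

No integer solutions with |y| ≤ 40.


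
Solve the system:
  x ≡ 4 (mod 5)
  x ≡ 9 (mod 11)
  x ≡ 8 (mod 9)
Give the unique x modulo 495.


Moduli 5, 11, 9 are pairwise coprime; by CRT there is a unique solution modulo M = 5 · 11 · 9 = 495.
Solve pairwise, accumulating the modulus:
  Start with x ≡ 4 (mod 5).
  Combine with x ≡ 9 (mod 11): since gcd(5, 11) = 1, we get a unique residue mod 55.
    Write x = 4 + 5·t and substitute into x ≡ 9 (mod 11): 5·t ≡ 9 − 4 = 5 (mod 11).
    The inverse of 5 mod 11 is 9 (since 5·9 = 45 = 4·11 + 1), so t ≡ 9·5 = 45 ≡ 1 (mod 11).
    Then x = 4 + 5·1 = 9, valid modulo lcm(5, 11) = 55: x ≡ 9 (mod 55).
  Combine with x ≡ 8 (mod 9): since gcd(55, 9) = 1, we get a unique residue mod 495.
    Write x = 9 + 55·t and substitute into x ≡ 8 (mod 9): 55·t ≡ 8 − 9 = -1 (mod 9).
    Reduce coefficients mod 9: 1·t ≡ 8 (mod 9).
    So t ≡ 8 (mod 9).
    Then x = 9 + 55·8 = 449, valid modulo lcm(55, 9) = 495: x ≡ 449 (mod 495).
Verify: 449 mod 5 = 4 ✓, 449 mod 11 = 9 ✓, 449 mod 9 = 8 ✓.

x ≡ 449 (mod 495).


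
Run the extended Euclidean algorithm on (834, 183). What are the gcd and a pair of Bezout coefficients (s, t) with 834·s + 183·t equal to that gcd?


Euclidean algorithm on (834, 183) — divide until remainder is 0:
  834 = 4 · 183 + 102
  183 = 1 · 102 + 81
  102 = 1 · 81 + 21
  81 = 3 · 21 + 18
  21 = 1 · 18 + 3
  18 = 6 · 3 + 0
gcd(834, 183) = 3.
Track Bezout coefficients alongside the remainders: start with r₀ = 834 = a·1 + b·0 (s = 1, t = 0) and r₁ = 183 = a·0 + b·1 (s = 0, t = 1); each new remainder r_{k+1} = r_{k-1} − q_k·r_k inherits s_{k+1} = s_{k-1} − q_k·s_k, t_{k+1} = t_{k-1} − q_k·t_k, so r_k = a·s_k + b·t_k at every step:
  q = 4: r = 102, s = 1 − 4·0 = 1, t = 0 − 4·1 = -4  (check: 834·1 + 183·(-4) = 102)
  q = 1: r = 81, s = 0 − 1·1 = -1, t = 1 − 1·(-4) = 5  (check: 834·(-1) + 183·5 = 81)
  q = 1: r = 21, s = 1 − 1·(-1) = 2, t = -4 − 1·5 = -9  (check: 834·2 + 183·(-9) = 21)
  q = 3: r = 18, s = -1 − 3·2 = -7, t = 5 − 3·(-9) = 32  (check: 834·(-7) + 183·32 = 18)
  q = 1: r = 3, s = 2 − 1·(-7) = 9, t = -9 − 1·32 = -41  (check: 834·9 + 183·(-41) = 3)
The row with r = 3 (the gcd) gives the Bezout coefficients s = 9, t = -41.
Result: 834 · (9) + 183 · (-41) = 3.

gcd(834, 183) = 3; s = 9, t = -41 (check: 834·9 + 183·(-41) = 3).


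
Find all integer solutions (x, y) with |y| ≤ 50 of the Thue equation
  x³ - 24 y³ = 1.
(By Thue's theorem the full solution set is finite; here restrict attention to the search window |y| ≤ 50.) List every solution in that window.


The equation is x³ - 24y³ = 1. For fixed y, x³ = 24·y³ + 1, so a solution requires the RHS to be a perfect cube.
Strategy: iterate y from -50 to 50, compute RHS = 24·y³ + 1, and check whether it is a (positive or negative) perfect cube.
Check small values of y:
  y = 0: RHS = 1 = (1)³ ⇒ x = 1 works.
  y = 1: RHS = 25 is not a perfect cube.
  y = -1: RHS = -23 is not a perfect cube.
  y = 2: RHS = 193 is not a perfect cube.
  y = -2: RHS = -191 is not a perfect cube.
  y = 3: RHS = 649 is not a perfect cube.
  y = -3: RHS = -647 is not a perfect cube.
Continuing the search up to |y| = 50 finds no further solutions beyond those listed.
Collected solutions: (1, 0).

Solutions (with |y| ≤ 50): (1, 0).


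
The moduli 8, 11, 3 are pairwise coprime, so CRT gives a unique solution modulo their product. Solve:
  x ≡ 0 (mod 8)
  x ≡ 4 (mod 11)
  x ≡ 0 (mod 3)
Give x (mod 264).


Moduli 8, 11, 3 are pairwise coprime; by CRT there is a unique solution modulo M = 8 · 11 · 3 = 264.
Solve pairwise, accumulating the modulus:
  Start with x ≡ 0 (mod 8).
  Combine with x ≡ 4 (mod 11): since gcd(8, 11) = 1, we get a unique residue mod 88.
    Write x = 0 + 8·t and substitute into x ≡ 4 (mod 11): 8·t ≡ 4 − 0 = 4 (mod 11).
    The inverse of 8 mod 11 is 7 (since 8·7 = 56 = 5·11 + 1), so t ≡ 7·4 = 28 ≡ 6 (mod 11).
    Then x = 0 + 8·6 = 48, valid modulo lcm(8, 11) = 88: x ≡ 48 (mod 88).
  Combine with x ≡ 0 (mod 3): since gcd(88, 3) = 1, we get a unique residue mod 264.
    Write x = 48 + 88·t and substitute into x ≡ 0 (mod 3): 88·t ≡ 0 − 48 = -48 (mod 3).
    Reduce coefficients mod 3: 1·t ≡ 0 (mod 3).
    So t ≡ 0 (mod 3).
    Then x = 48 + 88·0 = 48, valid modulo lcm(88, 3) = 264: x ≡ 48 (mod 264).
Verify: 48 mod 8 = 0 ✓, 48 mod 11 = 4 ✓, 48 mod 3 = 0 ✓.

x ≡ 48 (mod 264).


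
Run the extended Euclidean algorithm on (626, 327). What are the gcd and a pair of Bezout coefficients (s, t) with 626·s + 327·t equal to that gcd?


Euclidean algorithm on (626, 327) — divide until remainder is 0:
  626 = 1 · 327 + 299
  327 = 1 · 299 + 28
  299 = 10 · 28 + 19
  28 = 1 · 19 + 9
  19 = 2 · 9 + 1
  9 = 9 · 1 + 0
gcd(626, 327) = 1.
Track Bezout coefficients alongside the remainders: start with r₀ = 626 = a·1 + b·0 (s = 1, t = 0) and r₁ = 327 = a·0 + b·1 (s = 0, t = 1); each new remainder r_{k+1} = r_{k-1} − q_k·r_k inherits s_{k+1} = s_{k-1} − q_k·s_k, t_{k+1} = t_{k-1} − q_k·t_k, so r_k = a·s_k + b·t_k at every step:
  q = 1: r = 299, s = 1 − 1·0 = 1, t = 0 − 1·1 = -1  (check: 626·1 + 327·(-1) = 299)
  q = 1: r = 28, s = 0 − 1·1 = -1, t = 1 − 1·(-1) = 2  (check: 626·(-1) + 327·2 = 28)
  q = 10: r = 19, s = 1 − 10·(-1) = 11, t = -1 − 10·2 = -21  (check: 626·11 + 327·(-21) = 19)
  q = 1: r = 9, s = -1 − 1·11 = -12, t = 2 − 1·(-21) = 23  (check: 626·(-12) + 327·23 = 9)
  q = 2: r = 1, s = 11 − 2·(-12) = 35, t = -21 − 2·23 = -67  (check: 626·35 + 327·(-67) = 1)
The row with r = 1 (the gcd) gives the Bezout coefficients s = 35, t = -67.
Result: 626 · (35) + 327 · (-67) = 1.

gcd(626, 327) = 1; s = 35, t = -67 (check: 626·35 + 327·(-67) = 1).


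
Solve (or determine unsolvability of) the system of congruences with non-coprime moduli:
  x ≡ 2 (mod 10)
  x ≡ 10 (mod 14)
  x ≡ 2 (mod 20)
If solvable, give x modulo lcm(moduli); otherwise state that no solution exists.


Moduli 10, 14, 20 are not pairwise coprime, so CRT works modulo lcm(m_i) when all pairwise compatibility conditions hold.
Pairwise compatibility: gcd(m_i, m_j) must divide a_i - a_j for every pair.
Merge one congruence at a time:
  Start: x ≡ 2 (mod 10).
  Combine with x ≡ 10 (mod 14): gcd(10, 14) = 2; 10 - 2 = 8, which IS divisible by 2, so compatible.
    Write x = 2 + 10·t and substitute into x ≡ 10 (mod 14): 10·t ≡ 10 − 2 = 8 (mod 14).
    Divide the congruence (and modulus) by g = 2: 5·t ≡ 4 (mod 7).
    The inverse of 5 mod 7 is 3 (since 5·3 = 15 = 2·7 + 1), so t ≡ 3·4 = 12 ≡ 5 (mod 7).
    Then x = 2 + 10·5 = 52, valid modulo lcm(10, 14) = 70: x ≡ 52 (mod 70).
  Combine with x ≡ 2 (mod 20): gcd(70, 20) = 10; 2 - 52 = -50, which IS divisible by 10, so compatible.
    Write x = 52 + 70·t and substitute into x ≡ 2 (mod 20): 70·t ≡ 2 − 52 = -50 (mod 20).
    Divide the congruence (and modulus) by g = 10: 7·t ≡ -5 (mod 2).
    Reduce coefficients mod 2: 1·t ≡ 1 (mod 2).
    So t ≡ 1 (mod 2).
    Then x = 52 + 70·1 = 122, valid modulo lcm(70, 20) = 140: x ≡ 122 (mod 140).
Verify: 122 mod 10 = 2, 122 mod 14 = 10, 122 mod 20 = 2.

x ≡ 122 (mod 140).


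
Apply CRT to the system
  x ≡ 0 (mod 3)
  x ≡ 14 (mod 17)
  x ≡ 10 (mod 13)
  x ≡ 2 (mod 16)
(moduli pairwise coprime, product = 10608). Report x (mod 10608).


Product of moduli M = 3 · 17 · 13 · 16 = 10608.
Merge one congruence at a time:
  Start: x ≡ 0 (mod 3).
  Combine with x ≡ 14 (mod 17); new modulus lcm = 51.
    Write x = 0 + 3·t and substitute into x ≡ 14 (mod 17): 3·t ≡ 14 − 0 = 14 (mod 17).
    The inverse of 3 mod 17 is 6 (since 3·6 = 18 = 1·17 + 1), so t ≡ 6·14 = 84 ≡ 16 (mod 17).
    Then x = 0 + 3·16 = 48, valid modulo lcm(3, 17) = 51: x ≡ 48 (mod 51).
  Combine with x ≡ 10 (mod 13); new modulus lcm = 663.
    Write x = 48 + 51·t and substitute into x ≡ 10 (mod 13): 51·t ≡ 10 − 48 = -38 (mod 13).
    Reduce coefficients mod 13: 12·t ≡ 1 (mod 13).
    The inverse of 12 mod 13 is 12 (since 12·12 = 144 = 11·13 + 1), so t ≡ 12·1 = 12 ≡ 12 (mod 13).
    Then x = 48 + 51·12 = 660, valid modulo lcm(51, 13) = 663: x ≡ 660 (mod 663).
  Combine with x ≡ 2 (mod 16); new modulus lcm = 10608.
    Write x = 660 + 663·t and substitute into x ≡ 2 (mod 16): 663·t ≡ 2 − 660 = -658 (mod 16).
    Reduce coefficients mod 16: 7·t ≡ 14 (mod 16).
    The inverse of 7 mod 16 is 7 (since 7·7 = 49 = 3·16 + 1), so t ≡ 7·14 = 98 ≡ 2 (mod 16).
    Then x = 660 + 663·2 = 1986, valid modulo lcm(663, 16) = 10608: x ≡ 1986 (mod 10608).
Verify against each original: 1986 mod 3 = 0, 1986 mod 17 = 14, 1986 mod 13 = 10, 1986 mod 16 = 2.

x ≡ 1986 (mod 10608).


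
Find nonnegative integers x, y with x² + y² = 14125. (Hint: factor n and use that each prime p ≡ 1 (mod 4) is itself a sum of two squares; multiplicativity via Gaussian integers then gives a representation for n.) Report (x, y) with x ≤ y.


Step 1: Factor n = 14125 = 5^3 · 113.
Step 2: Check the mod-4 condition on each prime factor: 5 ≡ 1 (mod 4), exponent 3; 113 ≡ 1 (mod 4), exponent 1.
All primes ≡ 3 (mod 4) appear to even exponent (or don't appear), so by the two-squares theorem n IS expressible as a sum of two squares.
Step 3: Build a representation. Group n = k² · m with k = 5 and m = 5 · 113 = 565 (a product of primes ≡ 1 (mod 4)); a representation of m scales to one of n via (k·x)² + (k·y)² = k²(x² + y²). Each prime p ≡ 1 (mod 4) is itself a sum of two squares; find a² by testing p − a² for a perfect square:
  5: 5 − 1² = 4 = 2² ⇒ 5 = 1² + 2².
  113: 113 − 1² = 112, 113 − 2² = 109, 113 − 3² = 104, 113 − 4² = 97, 113 − 5² = 88, 113 − 6² = 77, 113 − 7² = 64 = 8² ⇒ 113 = 7² + 8².
  Combine using the Brahmagupta–Fibonacci identity (a² + b²)(c² + d²) = (ac − bd)² + (ad + bc)² = (ac + bd)² + (ad − bc)²:
  5 · 113 = 565: from (1² + 2²)(7² + 8²), take (1·7 − 2·8, 1·8 + 2·7) = (7 − 16, 8 + 14) = (-9, 22); dropping signs (only squares matter) gives (9, 22); check 9² + 22² = 81 + 484 = 565 ✓.
  Scale by k = 5: (5·9, 5·22) = (45, 110).
Step 4: Order so x ≤ y and verify: 45² + 110² = 2025 + 12100 = 14125 = n. ✓

n = 14125 = 45² + 110² (one valid representation with x ≤ y).


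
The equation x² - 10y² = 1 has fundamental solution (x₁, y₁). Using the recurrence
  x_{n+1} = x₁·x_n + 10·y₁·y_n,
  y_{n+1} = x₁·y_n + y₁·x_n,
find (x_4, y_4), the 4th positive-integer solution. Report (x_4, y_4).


Step 1: Find the fundamental solution (x₁, y₁) of x² - 10y² = 1.
  Expand √10 as a continued fraction. a₀ = ⌊√10⌋ = 3; iterate m_{k+1} = d_k·a_k − m_k, d_{k+1} = (10 − m_{k+1}²)/d_k, a_{k+1} = ⌊(a₀ + m_{k+1})/d_{k+1}⌋ (starting m₀ = 0, d₀ = 1), with convergents p_k = a_k·p_{k-1} + p_{k-2}, q_k = a_k·q_{k-1} + q_{k-2} (p₋₁ = 1, q₋₁ = 0):
  k = 0: a₀ = 3; p₀/q₀ = 3/1; p₀² − 10·q₀² = 9 − 10 = -1.
  k = 1: m = 3, d = 1, a = ⌊(3 + 3)/1⌋ = 6; p/q = (6·3 + 1)/(6·1 + 0) = 19/6; p² − 10·q² = 361 − 360 = 1.
  The first convergent with p² − 10·q² = 1 gives the fundamental solution (x₁, y₁) = (19, 6).
Step 2: Apply the recurrence (x_{n+1}, y_{n+1}) = (x₁x_n + 10y₁y_n, x₁y_n + y₁x_n) repeatedly.
  From (x_1, y_1) = (19, 6): x_2 = 19·19 + 10·6·6 = 721; y_2 = 19·6 + 6·19 = 228.
  From (x_2, y_2) = (721, 228): x_3 = 19·721 + 10·6·228 = 27379; y_3 = 19·228 + 6·721 = 8658.
  From (x_3, y_3) = (27379, 8658): x_4 = 19·27379 + 10·6·8658 = 1039681; y_4 = 19·8658 + 6·27379 = 328776.
Step 3: Verify x_4² - 10·y_4² = 1080936581761 - 1080936581760 = 1 (should be 1). ✓

(x_1, y_1) = (19, 6); (x_4, y_4) = (1039681, 328776).
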